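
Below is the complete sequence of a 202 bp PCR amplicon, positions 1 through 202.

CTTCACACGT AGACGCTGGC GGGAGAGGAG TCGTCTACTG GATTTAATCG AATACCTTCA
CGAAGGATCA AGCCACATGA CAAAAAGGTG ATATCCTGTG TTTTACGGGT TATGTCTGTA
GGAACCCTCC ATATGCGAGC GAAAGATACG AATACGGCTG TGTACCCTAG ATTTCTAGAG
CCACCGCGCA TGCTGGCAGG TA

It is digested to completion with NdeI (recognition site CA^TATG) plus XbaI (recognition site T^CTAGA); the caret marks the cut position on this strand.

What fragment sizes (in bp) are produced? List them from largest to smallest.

131, 43, 28 bp

The NdeI site (CATATG) starts at position 130.
NdeI cuts after base 2 of each site, so after position 131.
The XbaI site (TCTAGA) starts at position 174.
XbaI cuts after the first base of each site, so after position 174.
Combined cut positions: 131, 174.
Linear molecule, 2 cuts → 3 fragments:
  1–131 → 131 bp
  132–174 → 43 bp
  175–202 → 28 bp
Sorted largest to smallest: 131, 43, 28 bp.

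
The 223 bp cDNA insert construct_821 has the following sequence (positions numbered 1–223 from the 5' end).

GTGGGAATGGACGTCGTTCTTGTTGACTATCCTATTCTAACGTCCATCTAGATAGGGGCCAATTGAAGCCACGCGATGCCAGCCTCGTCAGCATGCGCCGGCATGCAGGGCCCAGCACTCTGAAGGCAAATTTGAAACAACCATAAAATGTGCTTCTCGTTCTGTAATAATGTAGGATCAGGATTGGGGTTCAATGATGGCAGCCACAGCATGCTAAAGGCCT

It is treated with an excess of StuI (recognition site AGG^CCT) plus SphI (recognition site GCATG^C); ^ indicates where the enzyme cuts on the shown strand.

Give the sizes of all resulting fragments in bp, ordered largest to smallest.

108, 95, 10, 7, 3 bp

The StuI site (AGGCCT) starts at position 218.
StuI cuts after base 3 of each site, so after position 220.
SphI sites (GCATGC) start at positions 91, 101, 209.
SphI cuts after base 5 of each site (before the last base), so after positions 95, 105, 213.
Combined cut positions: 95, 105, 213, 220.
Linear molecule, 4 cuts → 5 fragments:
  1–95 → 95 bp
  96–105 → 10 bp
  106–213 → 108 bp
  214–220 → 7 bp
  221–223 → 3 bp
Sorted largest to smallest: 108, 95, 10, 7, 3 bp.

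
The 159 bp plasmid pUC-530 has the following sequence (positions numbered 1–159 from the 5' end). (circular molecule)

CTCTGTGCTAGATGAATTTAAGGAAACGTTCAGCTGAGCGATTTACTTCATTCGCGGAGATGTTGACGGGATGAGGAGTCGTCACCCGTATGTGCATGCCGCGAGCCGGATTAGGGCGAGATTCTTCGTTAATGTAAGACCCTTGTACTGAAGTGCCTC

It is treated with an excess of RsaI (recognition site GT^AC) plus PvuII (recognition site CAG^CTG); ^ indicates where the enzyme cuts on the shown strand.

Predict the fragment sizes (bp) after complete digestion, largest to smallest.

The RsaI site (GTAC) starts at position 145.
RsaI cuts after base 2 of each site, so after position 146.
The PvuII site (CAGCTG) starts at position 31.
PvuII cuts after base 3 of each site, so after position 33.
Combined cut positions: 33, 146.
Circular molecule, 2 cuts → 2 fragments:
  34–146 → 113 bp
  147–159 then 1–33 → 13 + 33 = 46 bp
Sorted largest to smallest: 113, 46 bp.

113, 46 bp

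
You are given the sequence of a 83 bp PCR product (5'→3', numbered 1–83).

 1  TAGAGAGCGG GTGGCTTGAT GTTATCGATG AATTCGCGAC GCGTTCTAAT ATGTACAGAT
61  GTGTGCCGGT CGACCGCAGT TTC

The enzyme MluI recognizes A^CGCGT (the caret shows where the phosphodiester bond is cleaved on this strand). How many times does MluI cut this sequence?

1

ACGCGT occurs starting at position 39.
MluI cuts at 1 site.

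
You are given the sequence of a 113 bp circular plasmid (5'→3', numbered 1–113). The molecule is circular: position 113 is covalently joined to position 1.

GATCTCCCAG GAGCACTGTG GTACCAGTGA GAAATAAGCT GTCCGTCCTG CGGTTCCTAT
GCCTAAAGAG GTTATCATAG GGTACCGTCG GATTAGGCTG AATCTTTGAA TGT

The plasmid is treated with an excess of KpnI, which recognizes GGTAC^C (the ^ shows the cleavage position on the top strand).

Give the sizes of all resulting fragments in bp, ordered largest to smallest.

61, 52 bp

KpnI sites (GGTACC) start at positions 20, 81.
KpnI cuts after base 5 of each site (before the last base), so after positions 24, 85.
Circular molecule, 2 cuts → 2 fragments:
  25–85 → 61 bp
  86–113 then 1–24 → 28 + 24 = 52 bp
Sorted largest to smallest: 61, 52 bp.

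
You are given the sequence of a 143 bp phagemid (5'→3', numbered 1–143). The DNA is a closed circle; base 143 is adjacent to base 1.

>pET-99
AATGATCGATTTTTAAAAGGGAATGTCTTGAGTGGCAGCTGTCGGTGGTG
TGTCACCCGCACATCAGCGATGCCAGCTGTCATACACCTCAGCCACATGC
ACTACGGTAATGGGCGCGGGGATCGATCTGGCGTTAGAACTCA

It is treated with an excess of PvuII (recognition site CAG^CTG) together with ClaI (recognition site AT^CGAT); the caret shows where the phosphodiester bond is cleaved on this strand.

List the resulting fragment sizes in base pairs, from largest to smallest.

47, 38, 32, 26 bp

PvuII sites (CAGCTG) start at positions 36, 74.
PvuII cuts after base 3 of each site, so after positions 38, 76.
ClaI sites (ATCGAT) start at positions 5, 122.
ClaI cuts after base 2 of each site, so after positions 6, 123.
Combined cut positions: 6, 38, 76, 123.
Circular molecule, 4 cuts → 4 fragments:
  7–38 → 32 bp
  39–76 → 38 bp
  77–123 → 47 bp
  124–143 then 1–6 → 20 + 6 = 26 bp
Sorted largest to smallest: 47, 38, 32, 26 bp.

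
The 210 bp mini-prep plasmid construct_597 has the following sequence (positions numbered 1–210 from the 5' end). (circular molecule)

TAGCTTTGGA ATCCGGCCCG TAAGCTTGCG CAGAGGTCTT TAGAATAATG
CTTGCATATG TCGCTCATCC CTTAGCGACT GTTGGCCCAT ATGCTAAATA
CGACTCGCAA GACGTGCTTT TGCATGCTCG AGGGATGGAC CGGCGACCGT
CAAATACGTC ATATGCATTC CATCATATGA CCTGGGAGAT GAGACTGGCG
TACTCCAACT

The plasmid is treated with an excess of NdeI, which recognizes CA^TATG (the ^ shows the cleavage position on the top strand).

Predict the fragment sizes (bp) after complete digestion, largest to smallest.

91, 72, 33, 14 bp

NdeI sites (CATATG) start at positions 55, 88, 160, 174.
NdeI cuts after base 2 of each site, so after positions 56, 89, 161, 175.
Circular molecule, 4 cuts → 4 fragments:
  57–89 → 33 bp
  90–161 → 72 bp
  162–175 → 14 bp
  176–210 then 1–56 → 35 + 56 = 91 bp
Sorted largest to smallest: 91, 72, 33, 14 bp.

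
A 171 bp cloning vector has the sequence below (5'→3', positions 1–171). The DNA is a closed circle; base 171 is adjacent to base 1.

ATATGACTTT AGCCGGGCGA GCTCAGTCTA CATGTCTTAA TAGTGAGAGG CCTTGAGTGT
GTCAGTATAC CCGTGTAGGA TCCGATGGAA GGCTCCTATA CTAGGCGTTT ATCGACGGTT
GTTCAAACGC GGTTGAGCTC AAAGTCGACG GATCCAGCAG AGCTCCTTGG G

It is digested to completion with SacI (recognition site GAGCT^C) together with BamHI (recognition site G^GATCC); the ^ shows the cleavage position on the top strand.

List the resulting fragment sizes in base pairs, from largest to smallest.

61, 55, 30, 14, 11 bp

SacI sites (GAGCTC) start at positions 19, 135, 160.
SacI cuts after base 5 of each site (before the last base), so after positions 23, 139, 164.
BamHI sites (GGATCC) start at positions 78, 150.
BamHI cuts after the first base of each site, so after positions 78, 150.
Combined cut positions: 23, 78, 139, 150, 164.
Circular molecule, 5 cuts → 5 fragments:
  24–78 → 55 bp
  79–139 → 61 bp
  140–150 → 11 bp
  151–164 → 14 bp
  165–171 then 1–23 → 7 + 23 = 30 bp
Sorted largest to smallest: 61, 55, 30, 14, 11 bp.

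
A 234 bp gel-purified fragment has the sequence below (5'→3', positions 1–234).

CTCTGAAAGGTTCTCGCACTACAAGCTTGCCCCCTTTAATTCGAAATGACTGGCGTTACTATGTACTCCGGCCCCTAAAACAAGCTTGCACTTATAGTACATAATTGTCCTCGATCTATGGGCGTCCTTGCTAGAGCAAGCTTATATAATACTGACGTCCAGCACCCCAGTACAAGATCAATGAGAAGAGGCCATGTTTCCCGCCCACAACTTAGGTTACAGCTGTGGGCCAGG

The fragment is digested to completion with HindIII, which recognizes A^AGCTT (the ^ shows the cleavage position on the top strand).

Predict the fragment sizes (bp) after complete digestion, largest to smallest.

HindIII sites (AAGCTT) start at positions 23, 82, 138.
HindIII cuts after the first base of each site, so after positions 23, 82, 138.
Linear molecule, 3 cuts → 4 fragments:
  1–23 → 23 bp
  24–82 → 59 bp
  83–138 → 56 bp
  139–234 → 96 bp
Sorted largest to smallest: 96, 59, 56, 23 bp.

96, 59, 56, 23 bp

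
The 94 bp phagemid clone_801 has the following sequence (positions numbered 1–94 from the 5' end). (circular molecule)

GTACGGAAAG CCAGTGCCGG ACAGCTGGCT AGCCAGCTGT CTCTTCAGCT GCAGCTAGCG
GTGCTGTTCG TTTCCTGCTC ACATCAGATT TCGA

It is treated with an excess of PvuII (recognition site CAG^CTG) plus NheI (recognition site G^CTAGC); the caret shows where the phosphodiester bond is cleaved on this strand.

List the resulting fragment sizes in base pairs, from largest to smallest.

PvuII sites (CAGCTG) start at positions 22, 34, 46.
PvuII cuts after base 3 of each site, so after positions 24, 36, 48.
NheI sites (GCTAGC) start at positions 28, 54.
NheI cuts after the first base of each site, so after positions 28, 54.
Combined cut positions: 24, 28, 36, 48, 54.
Circular molecule, 5 cuts → 5 fragments:
  25–28 → 4 bp
  29–36 → 8 bp
  37–48 → 12 bp
  49–54 → 6 bp
  55–94 then 1–24 → 40 + 24 = 64 bp
Sorted largest to smallest: 64, 12, 8, 6, 4 bp.

64, 12, 8, 6, 4 bp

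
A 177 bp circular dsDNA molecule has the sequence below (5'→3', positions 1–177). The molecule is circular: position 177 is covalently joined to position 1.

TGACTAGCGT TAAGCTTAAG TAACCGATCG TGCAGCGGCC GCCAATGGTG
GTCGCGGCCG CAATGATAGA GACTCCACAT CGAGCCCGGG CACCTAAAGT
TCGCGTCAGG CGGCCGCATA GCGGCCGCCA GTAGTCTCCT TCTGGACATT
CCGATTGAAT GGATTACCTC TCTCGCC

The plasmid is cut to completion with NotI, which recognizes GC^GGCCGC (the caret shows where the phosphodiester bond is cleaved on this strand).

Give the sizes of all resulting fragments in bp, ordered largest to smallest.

NotI sites (GCGGCCGC) start at positions 35, 54, 110, 121.
NotI cuts after base 2 of each site, so after positions 36, 55, 111, 122.
Circular molecule, 4 cuts → 4 fragments:
  37–55 → 19 bp
  56–111 → 56 bp
  112–122 → 11 bp
  123–177 then 1–36 → 55 + 36 = 91 bp
Sorted largest to smallest: 91, 56, 19, 11 bp.

91, 56, 19, 11 bp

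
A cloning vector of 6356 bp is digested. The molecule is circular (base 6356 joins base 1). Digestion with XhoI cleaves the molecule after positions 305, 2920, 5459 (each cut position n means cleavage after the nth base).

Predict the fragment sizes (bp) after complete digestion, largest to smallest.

2615, 2539, 1202 bp

Circular molecule, 3 cuts → 3 fragments:
  2920 − 305 = 2615 bp
  5459 − 2920 = 2539 bp
  wrap: 6356 − 5459 + 305 = 1202 bp
Sorted largest to smallest: 2615, 2539, 1202 bp.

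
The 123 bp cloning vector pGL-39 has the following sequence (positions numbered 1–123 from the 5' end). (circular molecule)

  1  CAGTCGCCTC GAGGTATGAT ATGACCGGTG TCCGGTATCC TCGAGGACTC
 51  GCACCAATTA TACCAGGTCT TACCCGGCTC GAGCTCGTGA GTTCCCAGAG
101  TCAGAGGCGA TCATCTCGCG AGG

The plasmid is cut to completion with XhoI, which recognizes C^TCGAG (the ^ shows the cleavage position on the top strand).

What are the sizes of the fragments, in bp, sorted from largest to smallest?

53, 38, 32 bp

XhoI sites (CTCGAG) start at positions 8, 40, 78.
XhoI cuts after the first base of each site, so after positions 8, 40, 78.
Circular molecule, 3 cuts → 3 fragments:
  9–40 → 32 bp
  41–78 → 38 bp
  79–123 then 1–8 → 45 + 8 = 53 bp
Sorted largest to smallest: 53, 38, 32 bp.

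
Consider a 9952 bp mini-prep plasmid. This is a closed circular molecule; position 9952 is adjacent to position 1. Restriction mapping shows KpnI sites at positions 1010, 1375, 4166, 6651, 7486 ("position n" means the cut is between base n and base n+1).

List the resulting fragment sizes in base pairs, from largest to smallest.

3476, 2791, 2485, 835, 365 bp

Circular molecule, 5 cuts → 5 fragments:
  1375 − 1010 = 365 bp
  4166 − 1375 = 2791 bp
  6651 − 4166 = 2485 bp
  7486 − 6651 = 835 bp
  wrap: 9952 − 7486 + 1010 = 3476 bp
Sorted largest to smallest: 3476, 2791, 2485, 835, 365 bp.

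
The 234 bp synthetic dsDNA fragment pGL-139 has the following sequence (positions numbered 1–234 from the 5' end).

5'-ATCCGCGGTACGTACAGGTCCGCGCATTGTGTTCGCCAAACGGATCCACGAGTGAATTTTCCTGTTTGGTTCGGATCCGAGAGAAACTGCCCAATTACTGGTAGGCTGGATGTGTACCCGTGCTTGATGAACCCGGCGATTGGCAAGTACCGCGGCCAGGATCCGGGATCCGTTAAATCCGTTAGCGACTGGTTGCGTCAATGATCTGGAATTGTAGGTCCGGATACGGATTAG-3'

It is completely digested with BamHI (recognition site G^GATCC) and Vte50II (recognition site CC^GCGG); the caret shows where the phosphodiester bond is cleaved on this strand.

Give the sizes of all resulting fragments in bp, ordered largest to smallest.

BamHI sites (GGATCC) start at positions 42, 73, 159, 166.
BamHI cuts after the first base of each site, so after positions 42, 73, 159, 166.
Vte50II sites (CCGCGG) start at positions 3, 150.
Vte50II cuts after base 2 of each site, so after positions 4, 151.
Combined cut positions: 4, 42, 73, 151, 159, 166.
Linear molecule, 6 cuts → 7 fragments:
  1–4 → 4 bp
  5–42 → 38 bp
  43–73 → 31 bp
  74–151 → 78 bp
  152–159 → 8 bp
  160–166 → 7 bp
  167–234 → 68 bp
Sorted largest to smallest: 78, 68, 38, 31, 8, 7, 4 bp.

78, 68, 38, 31, 8, 7, 4 bp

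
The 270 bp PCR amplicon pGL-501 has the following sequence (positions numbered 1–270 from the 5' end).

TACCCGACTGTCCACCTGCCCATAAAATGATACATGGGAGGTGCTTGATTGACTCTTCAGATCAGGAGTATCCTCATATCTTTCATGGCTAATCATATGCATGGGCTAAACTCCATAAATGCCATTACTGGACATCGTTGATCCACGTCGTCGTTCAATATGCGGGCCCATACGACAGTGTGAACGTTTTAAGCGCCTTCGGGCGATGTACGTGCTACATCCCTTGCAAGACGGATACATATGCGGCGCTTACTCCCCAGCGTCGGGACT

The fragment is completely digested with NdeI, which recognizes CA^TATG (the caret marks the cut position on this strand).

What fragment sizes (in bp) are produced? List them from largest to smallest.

NdeI sites (CATATG) start at positions 94, 238.
NdeI cuts after base 2 of each site, so after positions 95, 239.
Linear molecule, 2 cuts → 3 fragments:
  1–95 → 95 bp
  96–239 → 144 bp
  240–270 → 31 bp
Sorted largest to smallest: 144, 95, 31 bp.

144, 95, 31 bp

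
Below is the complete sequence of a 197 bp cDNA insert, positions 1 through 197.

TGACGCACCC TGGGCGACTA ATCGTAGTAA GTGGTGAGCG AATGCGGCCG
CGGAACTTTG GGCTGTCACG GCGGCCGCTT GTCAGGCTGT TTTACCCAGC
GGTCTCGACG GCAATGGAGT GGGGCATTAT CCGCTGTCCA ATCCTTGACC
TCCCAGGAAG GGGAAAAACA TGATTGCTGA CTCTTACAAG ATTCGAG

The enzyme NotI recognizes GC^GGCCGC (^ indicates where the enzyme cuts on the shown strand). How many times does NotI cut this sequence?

GCGGCCGC occurs starting at positions 44, 71.
NotI cuts at 2 sites.

2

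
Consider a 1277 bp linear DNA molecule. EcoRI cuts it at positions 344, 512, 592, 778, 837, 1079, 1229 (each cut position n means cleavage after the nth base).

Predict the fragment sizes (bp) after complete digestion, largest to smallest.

Linear molecule, 7 cuts → 8 fragments:
  344 − 0 = 344 bp
  512 − 344 = 168 bp
  592 − 512 = 80 bp
  778 − 592 = 186 bp
  837 − 778 = 59 bp
  1079 − 837 = 242 bp
  1229 − 1079 = 150 bp
  1277 − 1229 = 48 bp
Sorted largest to smallest: 344, 242, 186, 168, 150, 80, 59, 48 bp.

344, 242, 186, 168, 150, 80, 59, 48 bp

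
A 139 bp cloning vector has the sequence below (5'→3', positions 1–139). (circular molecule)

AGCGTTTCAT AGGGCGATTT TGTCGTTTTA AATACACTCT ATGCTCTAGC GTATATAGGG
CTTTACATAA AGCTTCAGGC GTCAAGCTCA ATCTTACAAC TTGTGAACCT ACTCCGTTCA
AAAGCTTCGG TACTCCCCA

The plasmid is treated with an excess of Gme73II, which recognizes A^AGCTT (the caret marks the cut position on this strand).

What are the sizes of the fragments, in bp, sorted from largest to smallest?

Gme73II sites (AAGCTT) start at positions 70, 122.
Gme73II cuts after the first base of each site, so after positions 70, 122.
Circular molecule, 2 cuts → 2 fragments:
  71–122 → 52 bp
  123–139 then 1–70 → 17 + 70 = 87 bp
Sorted largest to smallest: 87, 52 bp.

87, 52 bp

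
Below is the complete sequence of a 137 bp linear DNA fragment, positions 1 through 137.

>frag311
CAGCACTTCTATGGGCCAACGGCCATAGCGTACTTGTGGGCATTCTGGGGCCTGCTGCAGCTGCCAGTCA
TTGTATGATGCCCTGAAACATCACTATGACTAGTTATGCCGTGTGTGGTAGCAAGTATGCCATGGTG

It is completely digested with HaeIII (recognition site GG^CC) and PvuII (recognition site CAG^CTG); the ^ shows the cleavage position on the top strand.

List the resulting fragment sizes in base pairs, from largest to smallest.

HaeIII sites (GGCC) start at positions 14, 21, 49.
HaeIII cuts after base 2 of each site, so after positions 15, 22, 50.
The PvuII site (CAGCTG) starts at position 58.
PvuII cuts after base 3 of each site, so after position 60.
Combined cut positions: 15, 22, 50, 60.
Linear molecule, 4 cuts → 5 fragments:
  1–15 → 15 bp
  16–22 → 7 bp
  23–50 → 28 bp
  51–60 → 10 bp
  61–137 → 77 bp
Sorted largest to smallest: 77, 28, 15, 10, 7 bp.

77, 28, 15, 10, 7 bp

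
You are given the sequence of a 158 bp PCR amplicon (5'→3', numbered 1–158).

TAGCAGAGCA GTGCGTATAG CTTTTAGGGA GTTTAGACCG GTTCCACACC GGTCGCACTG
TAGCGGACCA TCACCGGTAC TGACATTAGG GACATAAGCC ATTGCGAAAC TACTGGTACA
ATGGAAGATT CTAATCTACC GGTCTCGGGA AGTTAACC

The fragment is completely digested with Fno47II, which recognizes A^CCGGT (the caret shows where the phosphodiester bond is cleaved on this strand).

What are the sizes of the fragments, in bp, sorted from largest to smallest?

Fno47II sites (ACCGGT) start at positions 37, 48, 73, 138.
Fno47II cuts after the first base of each site, so after positions 37, 48, 73, 138.
Linear molecule, 4 cuts → 5 fragments:
  1–37 → 37 bp
  38–48 → 11 bp
  49–73 → 25 bp
  74–138 → 65 bp
  139–158 → 20 bp
Sorted largest to smallest: 65, 37, 25, 20, 11 bp.

65, 37, 25, 20, 11 bp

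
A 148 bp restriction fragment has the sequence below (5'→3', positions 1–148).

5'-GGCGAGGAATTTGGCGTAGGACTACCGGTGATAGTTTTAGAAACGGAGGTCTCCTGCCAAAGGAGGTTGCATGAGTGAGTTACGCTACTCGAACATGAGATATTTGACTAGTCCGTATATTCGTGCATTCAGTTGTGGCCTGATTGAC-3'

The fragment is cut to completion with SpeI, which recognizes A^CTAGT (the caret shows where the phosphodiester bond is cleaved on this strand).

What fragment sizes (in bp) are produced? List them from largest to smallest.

107, 41 bp

The SpeI site (ACTAGT) starts at position 107.
SpeI cuts after the first base of each site, so after position 107.
Linear molecule, 1 cut → 2 fragments:
  1–107 → 107 bp
  108–148 → 41 bp
Sorted largest to smallest: 107, 41 bp.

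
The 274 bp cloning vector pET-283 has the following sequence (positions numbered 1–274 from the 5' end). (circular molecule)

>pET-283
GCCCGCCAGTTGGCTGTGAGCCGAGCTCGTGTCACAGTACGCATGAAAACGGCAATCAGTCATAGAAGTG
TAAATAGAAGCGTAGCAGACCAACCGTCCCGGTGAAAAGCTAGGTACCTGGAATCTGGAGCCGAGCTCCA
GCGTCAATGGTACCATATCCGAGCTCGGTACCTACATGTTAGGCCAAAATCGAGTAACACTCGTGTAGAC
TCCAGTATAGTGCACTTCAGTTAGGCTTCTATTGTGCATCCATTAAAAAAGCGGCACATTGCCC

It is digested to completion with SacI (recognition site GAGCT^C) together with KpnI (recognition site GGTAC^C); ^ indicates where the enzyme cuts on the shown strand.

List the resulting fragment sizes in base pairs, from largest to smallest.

SacI sites (GAGCTC) start at positions 23, 133, 161.
SacI cuts after base 5 of each site (before the last base), so after positions 27, 137, 165.
KpnI sites (GGTACC) start at positions 113, 149, 167.
KpnI cuts after base 5 of each site (before the last base), so after positions 117, 153, 171.
Combined cut positions: 27, 117, 137, 153, 165, 171.
Circular molecule, 6 cuts → 6 fragments:
  28–117 → 90 bp
  118–137 → 20 bp
  138–153 → 16 bp
  154–165 → 12 bp
  166–171 → 6 bp
  172–274 then 1–27 → 103 + 27 = 130 bp
Sorted largest to smallest: 130, 90, 20, 16, 12, 6 bp.

130, 90, 20, 16, 12, 6 bp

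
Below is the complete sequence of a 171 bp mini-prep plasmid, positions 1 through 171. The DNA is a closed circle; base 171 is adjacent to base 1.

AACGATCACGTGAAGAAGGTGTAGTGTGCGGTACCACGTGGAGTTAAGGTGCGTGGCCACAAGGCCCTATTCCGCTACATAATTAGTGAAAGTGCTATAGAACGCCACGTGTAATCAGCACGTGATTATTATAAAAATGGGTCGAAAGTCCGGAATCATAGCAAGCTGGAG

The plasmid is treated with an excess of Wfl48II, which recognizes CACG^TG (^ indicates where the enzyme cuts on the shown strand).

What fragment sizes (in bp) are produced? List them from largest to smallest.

Wfl48II sites (CACGTG) start at positions 7, 35, 106, 119.
Wfl48II cuts after base 4 of each site, so after positions 10, 38, 109, 122.
Circular molecule, 4 cuts → 4 fragments:
  11–38 → 28 bp
  39–109 → 71 bp
  110–122 → 13 bp
  123–171 then 1–10 → 49 + 10 = 59 bp
Sorted largest to smallest: 71, 59, 28, 13 bp.

71, 59, 28, 13 bp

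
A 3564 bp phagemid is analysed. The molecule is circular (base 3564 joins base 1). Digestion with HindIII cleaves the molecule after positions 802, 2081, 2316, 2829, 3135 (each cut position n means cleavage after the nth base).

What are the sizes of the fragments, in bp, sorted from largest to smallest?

1279, 1231, 513, 306, 235 bp

Circular molecule, 5 cuts → 5 fragments:
  2081 − 802 = 1279 bp
  2316 − 2081 = 235 bp
  2829 − 2316 = 513 bp
  3135 − 2829 = 306 bp
  wrap: 3564 − 3135 + 802 = 1231 bp
Sorted largest to smallest: 1279, 1231, 513, 306, 235 bp.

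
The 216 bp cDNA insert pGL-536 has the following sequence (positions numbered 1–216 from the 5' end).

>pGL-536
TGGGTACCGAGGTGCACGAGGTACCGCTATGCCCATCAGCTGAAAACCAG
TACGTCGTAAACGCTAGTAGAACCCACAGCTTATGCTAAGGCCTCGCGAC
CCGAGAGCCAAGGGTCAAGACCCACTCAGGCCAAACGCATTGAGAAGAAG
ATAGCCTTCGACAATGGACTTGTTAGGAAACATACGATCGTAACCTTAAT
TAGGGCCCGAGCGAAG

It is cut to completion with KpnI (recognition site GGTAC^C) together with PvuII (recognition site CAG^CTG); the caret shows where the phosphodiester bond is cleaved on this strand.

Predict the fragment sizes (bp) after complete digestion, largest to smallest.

177, 17, 15, 7 bp

KpnI sites (GGTACC) start at positions 3, 20.
KpnI cuts after base 5 of each site (before the last base), so after positions 7, 24.
The PvuII site (CAGCTG) starts at position 37.
PvuII cuts after base 3 of each site, so after position 39.
Combined cut positions: 7, 24, 39.
Linear molecule, 3 cuts → 4 fragments:
  1–7 → 7 bp
  8–24 → 17 bp
  25–39 → 15 bp
  40–216 → 177 bp
Sorted largest to smallest: 177, 17, 15, 7 bp.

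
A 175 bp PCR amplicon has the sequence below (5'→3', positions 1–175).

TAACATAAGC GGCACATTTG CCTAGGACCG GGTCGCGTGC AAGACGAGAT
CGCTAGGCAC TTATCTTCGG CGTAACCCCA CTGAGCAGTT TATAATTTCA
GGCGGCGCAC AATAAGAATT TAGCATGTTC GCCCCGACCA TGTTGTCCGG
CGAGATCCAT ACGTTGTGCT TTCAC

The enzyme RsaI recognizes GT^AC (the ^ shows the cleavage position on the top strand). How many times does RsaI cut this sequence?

No occurrence of GTAC is present in the sequence.
RsaI does not cut: 0 sites.

0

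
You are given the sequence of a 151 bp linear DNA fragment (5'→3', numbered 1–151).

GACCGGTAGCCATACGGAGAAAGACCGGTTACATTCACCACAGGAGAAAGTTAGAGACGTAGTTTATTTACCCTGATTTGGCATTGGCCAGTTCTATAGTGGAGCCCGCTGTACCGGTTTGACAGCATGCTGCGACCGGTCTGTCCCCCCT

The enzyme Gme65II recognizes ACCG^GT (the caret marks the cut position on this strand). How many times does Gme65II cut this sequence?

4

ACCGGT occurs starting at positions 2, 24, 113, 135.
Gme65II cuts at 4 sites.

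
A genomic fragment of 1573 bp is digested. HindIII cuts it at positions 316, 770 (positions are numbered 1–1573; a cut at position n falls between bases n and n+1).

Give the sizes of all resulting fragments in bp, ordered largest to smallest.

803, 454, 316 bp

Linear molecule, 2 cuts → 3 fragments:
  316 − 0 = 316 bp
  770 − 316 = 454 bp
  1573 − 770 = 803 bp
Sorted largest to smallest: 803, 454, 316 bp.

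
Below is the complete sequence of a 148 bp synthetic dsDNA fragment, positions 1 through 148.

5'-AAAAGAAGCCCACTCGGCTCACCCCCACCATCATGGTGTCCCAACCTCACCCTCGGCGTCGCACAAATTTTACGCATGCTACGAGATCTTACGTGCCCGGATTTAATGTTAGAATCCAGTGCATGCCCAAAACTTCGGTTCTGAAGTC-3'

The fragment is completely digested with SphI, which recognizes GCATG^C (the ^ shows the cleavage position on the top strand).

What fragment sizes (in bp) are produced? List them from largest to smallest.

SphI sites (GCATGC) start at positions 74, 121.
SphI cuts after base 5 of each site (before the last base), so after positions 78, 125.
Linear molecule, 2 cuts → 3 fragments:
  1–78 → 78 bp
  79–125 → 47 bp
  126–148 → 23 bp
Sorted largest to smallest: 78, 47, 23 bp.

78, 47, 23 bp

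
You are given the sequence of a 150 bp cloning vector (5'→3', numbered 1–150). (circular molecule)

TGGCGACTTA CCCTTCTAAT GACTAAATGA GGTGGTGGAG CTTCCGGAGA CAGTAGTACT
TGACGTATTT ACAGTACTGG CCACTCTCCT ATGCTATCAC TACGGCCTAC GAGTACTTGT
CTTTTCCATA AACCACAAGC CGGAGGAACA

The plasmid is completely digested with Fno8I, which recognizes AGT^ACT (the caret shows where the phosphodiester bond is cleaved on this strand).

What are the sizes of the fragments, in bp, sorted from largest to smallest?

Fno8I sites (AGTACT) start at positions 55, 73, 112.
Fno8I cuts after base 3 of each site, so after positions 57, 75, 114.
Circular molecule, 3 cuts → 3 fragments:
  58–75 → 18 bp
  76–114 → 39 bp
  115–150 then 1–57 → 36 + 57 = 93 bp
Sorted largest to smallest: 93, 39, 18 bp.

93, 39, 18 bp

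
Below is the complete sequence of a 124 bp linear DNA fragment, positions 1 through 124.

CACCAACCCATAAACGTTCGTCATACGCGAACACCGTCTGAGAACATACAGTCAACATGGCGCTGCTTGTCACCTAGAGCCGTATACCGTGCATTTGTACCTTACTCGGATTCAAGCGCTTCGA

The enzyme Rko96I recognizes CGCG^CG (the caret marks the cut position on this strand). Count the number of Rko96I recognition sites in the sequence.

No occurrence of CGCGCG is present in the sequence.
Rko96I does not cut: 0 sites.

0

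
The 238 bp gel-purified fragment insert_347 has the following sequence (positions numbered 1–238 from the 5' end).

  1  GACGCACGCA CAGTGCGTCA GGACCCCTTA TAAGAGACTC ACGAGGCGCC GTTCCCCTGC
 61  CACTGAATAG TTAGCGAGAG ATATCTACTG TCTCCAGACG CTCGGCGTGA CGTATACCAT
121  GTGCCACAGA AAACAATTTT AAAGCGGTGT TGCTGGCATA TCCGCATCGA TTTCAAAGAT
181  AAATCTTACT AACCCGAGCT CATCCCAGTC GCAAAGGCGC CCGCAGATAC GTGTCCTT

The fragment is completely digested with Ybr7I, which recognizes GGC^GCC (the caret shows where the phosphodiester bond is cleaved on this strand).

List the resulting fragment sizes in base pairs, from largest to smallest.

171, 47, 20 bp

Ybr7I sites (GGCGCC) start at positions 45, 216.
Ybr7I cuts after base 3 of each site, so after positions 47, 218.
Linear molecule, 2 cuts → 3 fragments:
  1–47 → 47 bp
  48–218 → 171 bp
  219–238 → 20 bp
Sorted largest to smallest: 171, 47, 20 bp.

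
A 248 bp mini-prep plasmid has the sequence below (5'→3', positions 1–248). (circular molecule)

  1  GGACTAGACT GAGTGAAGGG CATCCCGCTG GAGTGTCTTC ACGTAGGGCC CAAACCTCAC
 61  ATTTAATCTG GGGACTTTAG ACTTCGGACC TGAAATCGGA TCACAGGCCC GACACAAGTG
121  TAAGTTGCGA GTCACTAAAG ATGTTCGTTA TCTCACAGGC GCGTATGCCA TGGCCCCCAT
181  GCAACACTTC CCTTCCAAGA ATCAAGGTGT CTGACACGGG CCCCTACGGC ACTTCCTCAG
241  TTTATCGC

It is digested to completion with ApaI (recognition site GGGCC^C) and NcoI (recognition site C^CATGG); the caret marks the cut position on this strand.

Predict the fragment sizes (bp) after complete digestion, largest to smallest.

118, 76, 54 bp

ApaI sites (GGGCCC) start at positions 46, 218.
ApaI cuts after base 5 of each site (before the last base), so after positions 50, 222.
The NcoI site (CCATGG) starts at position 168.
NcoI cuts after the first base of each site, so after position 168.
Combined cut positions: 50, 168, 222.
Circular molecule, 3 cuts → 3 fragments:
  51–168 → 118 bp
  169–222 → 54 bp
  223–248 then 1–50 → 26 + 50 = 76 bp
Sorted largest to smallest: 118, 76, 54 bp.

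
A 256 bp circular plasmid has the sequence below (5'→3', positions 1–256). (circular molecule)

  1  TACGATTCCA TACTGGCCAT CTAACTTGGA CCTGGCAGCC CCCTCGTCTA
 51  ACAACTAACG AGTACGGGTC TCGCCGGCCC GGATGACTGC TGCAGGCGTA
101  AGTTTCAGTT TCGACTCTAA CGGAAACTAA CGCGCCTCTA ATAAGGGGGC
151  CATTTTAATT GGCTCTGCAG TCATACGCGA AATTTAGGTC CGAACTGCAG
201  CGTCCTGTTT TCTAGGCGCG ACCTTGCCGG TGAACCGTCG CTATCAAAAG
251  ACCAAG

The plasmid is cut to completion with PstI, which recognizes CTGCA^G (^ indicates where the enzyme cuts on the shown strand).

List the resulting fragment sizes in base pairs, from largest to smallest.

PstI sites (CTGCAG) start at positions 90, 165, 195.
PstI cuts after base 5 of each site (before the last base), so after positions 94, 169, 199.
Circular molecule, 3 cuts → 3 fragments:
  95–169 → 75 bp
  170–199 → 30 bp
  200–256 then 1–94 → 57 + 94 = 151 bp
Sorted largest to smallest: 151, 75, 30 bp.

151, 75, 30 bp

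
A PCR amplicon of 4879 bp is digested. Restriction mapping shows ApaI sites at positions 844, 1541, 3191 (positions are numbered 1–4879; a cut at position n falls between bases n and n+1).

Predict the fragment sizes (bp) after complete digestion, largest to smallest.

1688, 1650, 844, 697 bp

Linear molecule, 3 cuts → 4 fragments:
  844 − 0 = 844 bp
  1541 − 844 = 697 bp
  3191 − 1541 = 1650 bp
  4879 − 3191 = 1688 bp
Sorted largest to smallest: 1688, 1650, 844, 697 bp.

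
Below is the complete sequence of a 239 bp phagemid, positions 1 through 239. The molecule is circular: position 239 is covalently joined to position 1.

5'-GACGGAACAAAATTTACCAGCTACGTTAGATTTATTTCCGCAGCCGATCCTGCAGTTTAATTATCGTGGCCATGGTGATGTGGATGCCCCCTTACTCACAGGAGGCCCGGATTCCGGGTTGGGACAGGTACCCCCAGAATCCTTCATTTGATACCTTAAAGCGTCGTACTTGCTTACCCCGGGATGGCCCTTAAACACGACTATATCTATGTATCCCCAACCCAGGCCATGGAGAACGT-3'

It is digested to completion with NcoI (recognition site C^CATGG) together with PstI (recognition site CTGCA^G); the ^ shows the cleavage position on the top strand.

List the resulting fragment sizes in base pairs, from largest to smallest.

157, 66, 16 bp

NcoI sites (CCATGG) start at positions 70, 227.
NcoI cuts after the first base of each site, so after positions 70, 227.
The PstI site (CTGCAG) starts at position 50.
PstI cuts after base 5 of each site (before the last base), so after position 54.
Combined cut positions: 54, 70, 227.
Circular molecule, 3 cuts → 3 fragments:
  55–70 → 16 bp
  71–227 → 157 bp
  228–239 then 1–54 → 12 + 54 = 66 bp
Sorted largest to smallest: 157, 66, 16 bp.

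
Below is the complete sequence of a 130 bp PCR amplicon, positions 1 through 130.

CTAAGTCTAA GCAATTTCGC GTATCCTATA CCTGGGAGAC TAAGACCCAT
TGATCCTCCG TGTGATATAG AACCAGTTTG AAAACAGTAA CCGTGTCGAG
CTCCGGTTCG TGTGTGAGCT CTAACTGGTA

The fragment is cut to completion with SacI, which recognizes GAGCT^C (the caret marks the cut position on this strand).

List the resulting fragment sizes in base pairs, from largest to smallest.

102, 18, 10 bp

SacI sites (GAGCTC) start at positions 98, 116.
SacI cuts after base 5 of each site (before the last base), so after positions 102, 120.
Linear molecule, 2 cuts → 3 fragments:
  1–102 → 102 bp
  103–120 → 18 bp
  121–130 → 10 bp
Sorted largest to smallest: 102, 18, 10 bp.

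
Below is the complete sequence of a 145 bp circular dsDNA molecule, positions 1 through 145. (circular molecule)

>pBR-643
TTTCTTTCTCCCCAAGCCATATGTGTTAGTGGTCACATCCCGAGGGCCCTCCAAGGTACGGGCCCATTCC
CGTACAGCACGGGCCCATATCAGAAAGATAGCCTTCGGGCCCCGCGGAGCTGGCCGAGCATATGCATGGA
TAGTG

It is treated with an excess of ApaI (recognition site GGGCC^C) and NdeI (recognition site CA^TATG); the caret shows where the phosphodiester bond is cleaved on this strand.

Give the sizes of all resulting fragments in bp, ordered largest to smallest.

ApaI sites (GGGCCC) start at positions 44, 60, 81, 107.
ApaI cuts after base 5 of each site (before the last base), so after positions 48, 64, 85, 111.
NdeI sites (CATATG) start at positions 18, 129.
NdeI cuts after base 2 of each site, so after positions 19, 130.
Combined cut positions: 19, 48, 64, 85, 111, 130.
Circular molecule, 6 cuts → 6 fragments:
  20–48 → 29 bp
  49–64 → 16 bp
  65–85 → 21 bp
  86–111 → 26 bp
  112–130 → 19 bp
  131–145 then 1–19 → 15 + 19 = 34 bp
Sorted largest to smallest: 34, 29, 26, 21, 19, 16 bp.

34, 29, 26, 21, 19, 16 bp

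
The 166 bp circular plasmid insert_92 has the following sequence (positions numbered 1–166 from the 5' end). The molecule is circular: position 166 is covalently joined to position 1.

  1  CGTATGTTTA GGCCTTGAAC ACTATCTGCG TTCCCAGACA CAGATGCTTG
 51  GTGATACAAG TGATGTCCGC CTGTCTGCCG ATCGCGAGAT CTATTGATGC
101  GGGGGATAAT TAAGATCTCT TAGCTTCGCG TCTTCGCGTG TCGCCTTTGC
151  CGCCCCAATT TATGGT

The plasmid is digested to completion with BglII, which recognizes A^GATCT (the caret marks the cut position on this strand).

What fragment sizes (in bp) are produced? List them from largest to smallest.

140, 26 bp

BglII sites (AGATCT) start at positions 87, 113.
BglII cuts after the first base of each site, so after positions 87, 113.
Circular molecule, 2 cuts → 2 fragments:
  88–113 → 26 bp
  114–166 then 1–87 → 53 + 87 = 140 bp
Sorted largest to smallest: 140, 26 bp.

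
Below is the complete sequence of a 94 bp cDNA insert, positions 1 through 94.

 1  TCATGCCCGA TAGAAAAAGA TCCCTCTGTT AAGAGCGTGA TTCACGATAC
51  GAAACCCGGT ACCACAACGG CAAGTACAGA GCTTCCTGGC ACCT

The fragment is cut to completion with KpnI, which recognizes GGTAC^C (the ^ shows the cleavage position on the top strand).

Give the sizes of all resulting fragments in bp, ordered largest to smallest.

62, 32 bp

The KpnI site (GGTACC) starts at position 58.
KpnI cuts after base 5 of each site (before the last base), so after position 62.
Linear molecule, 1 cut → 2 fragments:
  1–62 → 62 bp
  63–94 → 32 bp
Sorted largest to smallest: 62, 32 bp.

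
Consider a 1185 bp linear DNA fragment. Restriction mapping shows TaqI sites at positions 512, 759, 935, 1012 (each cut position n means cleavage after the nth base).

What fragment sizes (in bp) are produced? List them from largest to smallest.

Linear molecule, 4 cuts → 5 fragments:
  512 − 0 = 512 bp
  759 − 512 = 247 bp
  935 − 759 = 176 bp
  1012 − 935 = 77 bp
  1185 − 1012 = 173 bp
Sorted largest to smallest: 512, 247, 176, 173, 77 bp.

512, 247, 176, 173, 77 bp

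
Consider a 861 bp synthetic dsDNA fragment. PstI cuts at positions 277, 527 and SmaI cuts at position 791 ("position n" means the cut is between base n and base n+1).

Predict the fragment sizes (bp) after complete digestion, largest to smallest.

Combined cut positions (sorted): 277, 527, 791.
Linear molecule, 3 cuts → 4 fragments:
  277 − 0 = 277 bp
  527 − 277 = 250 bp
  791 − 527 = 264 bp
  861 − 791 = 70 bp
Sorted largest to smallest: 277, 264, 250, 70 bp.

277, 264, 250, 70 bp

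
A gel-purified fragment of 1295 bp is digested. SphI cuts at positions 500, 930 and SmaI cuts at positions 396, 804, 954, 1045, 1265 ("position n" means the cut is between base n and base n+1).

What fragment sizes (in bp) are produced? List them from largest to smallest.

Combined cut positions (sorted): 396, 500, 804, 930, 954, 1045, 1265.
Linear molecule, 7 cuts → 8 fragments:
  396 − 0 = 396 bp
  500 − 396 = 104 bp
  804 − 500 = 304 bp
  930 − 804 = 126 bp
  954 − 930 = 24 bp
  1045 − 954 = 91 bp
  1265 − 1045 = 220 bp
  1295 − 1265 = 30 bp
Sorted largest to smallest: 396, 304, 220, 126, 104, 91, 30, 24 bp.

396, 304, 220, 126, 104, 91, 30, 24 bp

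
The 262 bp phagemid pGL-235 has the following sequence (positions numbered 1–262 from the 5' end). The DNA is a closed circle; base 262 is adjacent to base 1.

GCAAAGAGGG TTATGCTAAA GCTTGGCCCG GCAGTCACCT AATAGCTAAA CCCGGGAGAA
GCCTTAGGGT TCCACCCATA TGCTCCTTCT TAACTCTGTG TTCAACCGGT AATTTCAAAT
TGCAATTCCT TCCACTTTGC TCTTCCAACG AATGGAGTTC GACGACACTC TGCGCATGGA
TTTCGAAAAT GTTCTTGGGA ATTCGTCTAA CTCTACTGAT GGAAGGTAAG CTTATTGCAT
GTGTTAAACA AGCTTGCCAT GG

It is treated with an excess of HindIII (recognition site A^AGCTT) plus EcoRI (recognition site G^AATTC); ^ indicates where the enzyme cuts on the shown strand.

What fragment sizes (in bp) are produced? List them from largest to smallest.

HindIII sites (AAGCTT) start at positions 19, 228, 250.
HindIII cuts after the first base of each site, so after positions 19, 228, 250.
The EcoRI site (GAATTC) starts at position 199.
EcoRI cuts after the first base of each site, so after position 199.
Combined cut positions: 19, 199, 228, 250.
Circular molecule, 4 cuts → 4 fragments:
  20–199 → 180 bp
  200–228 → 29 bp
  229–250 → 22 bp
  251–262 then 1–19 → 12 + 19 = 31 bp
Sorted largest to smallest: 180, 31, 29, 22 bp.

180, 31, 29, 22 bp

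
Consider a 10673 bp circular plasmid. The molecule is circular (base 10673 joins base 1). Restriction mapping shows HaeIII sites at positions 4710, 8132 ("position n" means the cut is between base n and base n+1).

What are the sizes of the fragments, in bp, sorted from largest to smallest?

Circular molecule, 2 cuts → 2 fragments:
  8132 − 4710 = 3422 bp
  wrap: 10673 − 8132 + 4710 = 7251 bp
Sorted largest to smallest: 7251, 3422 bp.

7251, 3422 bp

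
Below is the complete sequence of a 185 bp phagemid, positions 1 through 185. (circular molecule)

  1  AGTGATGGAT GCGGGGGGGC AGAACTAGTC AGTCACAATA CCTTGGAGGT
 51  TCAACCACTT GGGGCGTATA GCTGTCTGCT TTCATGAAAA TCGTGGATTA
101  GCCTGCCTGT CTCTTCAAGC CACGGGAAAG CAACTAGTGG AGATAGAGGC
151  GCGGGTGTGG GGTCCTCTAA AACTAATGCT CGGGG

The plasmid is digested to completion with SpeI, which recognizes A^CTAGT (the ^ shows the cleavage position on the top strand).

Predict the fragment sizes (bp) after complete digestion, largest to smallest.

109, 76 bp

SpeI sites (ACTAGT) start at positions 24, 133.
SpeI cuts after the first base of each site, so after positions 24, 133.
Circular molecule, 2 cuts → 2 fragments:
  25–133 → 109 bp
  134–185 then 1–24 → 52 + 24 = 76 bp
Sorted largest to smallest: 109, 76 bp.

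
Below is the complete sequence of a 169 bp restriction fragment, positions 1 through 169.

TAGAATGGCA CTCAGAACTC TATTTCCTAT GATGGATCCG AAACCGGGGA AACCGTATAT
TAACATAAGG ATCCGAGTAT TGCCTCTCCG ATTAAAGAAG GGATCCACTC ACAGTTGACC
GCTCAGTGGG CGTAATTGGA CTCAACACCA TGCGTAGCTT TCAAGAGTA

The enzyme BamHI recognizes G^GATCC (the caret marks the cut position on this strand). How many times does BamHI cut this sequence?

3

GGATCC occurs starting at positions 34, 69, 101.
BamHI cuts at 3 sites.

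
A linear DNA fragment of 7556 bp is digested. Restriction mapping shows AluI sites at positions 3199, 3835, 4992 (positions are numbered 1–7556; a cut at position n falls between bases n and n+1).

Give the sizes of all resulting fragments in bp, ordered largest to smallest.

3199, 2564, 1157, 636 bp

Linear molecule, 3 cuts → 4 fragments:
  3199 − 0 = 3199 bp
  3835 − 3199 = 636 bp
  4992 − 3835 = 1157 bp
  7556 − 4992 = 2564 bp
Sorted largest to smallest: 3199, 2564, 1157, 636 bp.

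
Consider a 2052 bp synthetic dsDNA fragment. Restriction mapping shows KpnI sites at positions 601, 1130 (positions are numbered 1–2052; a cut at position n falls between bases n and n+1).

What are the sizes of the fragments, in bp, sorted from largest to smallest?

922, 601, 529 bp

Linear molecule, 2 cuts → 3 fragments:
  601 − 0 = 601 bp
  1130 − 601 = 529 bp
  2052 − 1130 = 922 bp
Sorted largest to smallest: 922, 601, 529 bp.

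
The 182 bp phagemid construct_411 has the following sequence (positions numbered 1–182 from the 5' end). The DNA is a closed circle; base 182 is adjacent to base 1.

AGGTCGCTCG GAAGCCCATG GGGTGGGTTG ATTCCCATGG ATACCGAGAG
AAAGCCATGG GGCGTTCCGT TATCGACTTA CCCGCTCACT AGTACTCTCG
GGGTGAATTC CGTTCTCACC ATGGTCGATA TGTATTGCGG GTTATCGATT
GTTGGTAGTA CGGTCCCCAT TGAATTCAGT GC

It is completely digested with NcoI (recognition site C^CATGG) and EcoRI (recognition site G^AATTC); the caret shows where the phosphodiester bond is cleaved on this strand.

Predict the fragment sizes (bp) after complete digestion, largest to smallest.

NcoI sites (CCATGG) start at positions 16, 35, 55, 119.
NcoI cuts after the first base of each site, so after positions 16, 35, 55, 119.
EcoRI sites (GAATTC) start at positions 105, 172.
EcoRI cuts after the first base of each site, so after positions 105, 172.
Combined cut positions: 16, 35, 55, 105, 119, 172.
Circular molecule, 6 cuts → 6 fragments:
  17–35 → 19 bp
  36–55 → 20 bp
  56–105 → 50 bp
  106–119 → 14 bp
  120–172 → 53 bp
  173–182 then 1–16 → 10 + 16 = 26 bp
Sorted largest to smallest: 53, 50, 26, 20, 19, 14 bp.

53, 50, 26, 20, 19, 14 bp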